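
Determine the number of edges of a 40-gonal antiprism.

160

An antiprism on an n-gon has two n-gon caps and 2n triangles: V = 2·40 = 80, E = 4·40 = 160, F = 2·40 + 2 = 82.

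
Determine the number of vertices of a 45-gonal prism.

90

A prism on an n-gon has two n-gon bases and n rectangular sides: V = 2·45 = 90, E = 3·45 = 135, F = 45 + 2 = 47.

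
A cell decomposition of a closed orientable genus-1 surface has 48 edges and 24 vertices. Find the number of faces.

For a closed orientable surface of genus 1, χ = 2 − 2·1 = 0.
F = 0 − V + E = 0 − 24 + 48 = 24.

24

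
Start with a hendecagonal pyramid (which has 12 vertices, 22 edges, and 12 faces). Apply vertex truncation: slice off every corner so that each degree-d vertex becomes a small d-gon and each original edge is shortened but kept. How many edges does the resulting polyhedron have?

66

Truncation replaces each original edge-end by a new vertex, so V′ = 2E = 44.
Each original edge survives, and each old vertex of degree d contributes d new edges; summing degrees gives Σd = 2E, so E′ = E + 2E = 3E = 66.
Each original face survives and each original vertex becomes one new face: F′ = F + V = 24.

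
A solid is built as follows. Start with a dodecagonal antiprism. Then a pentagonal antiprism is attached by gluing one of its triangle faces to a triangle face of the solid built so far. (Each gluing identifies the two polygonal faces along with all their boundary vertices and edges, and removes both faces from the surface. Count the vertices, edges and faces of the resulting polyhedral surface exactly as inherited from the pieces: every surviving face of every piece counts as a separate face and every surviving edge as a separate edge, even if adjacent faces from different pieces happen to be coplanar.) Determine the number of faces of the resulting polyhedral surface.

A dodecagonal antiprism: V=24, E=48, F=26.
Attach a pentagonal antiprism (V=10, E=20, F=12) along a 3-gon: merge 3 vertices and 3 edges, delete both glued faces → V=31, E=65, F=36.
Check: V − E + F = 31 − 65 + 36 = 2.

36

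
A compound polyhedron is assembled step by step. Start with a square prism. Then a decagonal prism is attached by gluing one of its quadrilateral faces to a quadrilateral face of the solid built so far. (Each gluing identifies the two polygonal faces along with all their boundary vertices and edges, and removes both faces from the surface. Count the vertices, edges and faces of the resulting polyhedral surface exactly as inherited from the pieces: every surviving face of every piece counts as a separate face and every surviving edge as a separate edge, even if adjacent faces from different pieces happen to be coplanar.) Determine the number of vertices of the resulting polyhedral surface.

24

A square prism: V=8, E=12, F=6.
Attach a decagonal prism (V=20, E=30, F=12) along a 4-gon: merge 4 vertices and 4 edges, delete both glued faces → V=24, E=38, F=16.
Check: V − E + F = 24 − 38 + 16 = 2.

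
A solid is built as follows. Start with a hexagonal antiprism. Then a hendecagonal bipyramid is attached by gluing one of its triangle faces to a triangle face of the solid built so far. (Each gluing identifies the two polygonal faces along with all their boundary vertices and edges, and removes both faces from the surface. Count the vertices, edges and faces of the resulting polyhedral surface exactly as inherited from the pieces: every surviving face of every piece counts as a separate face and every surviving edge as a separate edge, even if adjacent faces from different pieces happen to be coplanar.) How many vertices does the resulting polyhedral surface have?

A hexagonal antiprism: V=12, E=24, F=14.
Attach a hendecagonal bipyramid (V=13, E=33, F=22) along a 3-gon: merge 3 vertices and 3 edges, delete both glued faces → V=22, E=54, F=34.
Check: V − E + F = 22 − 54 + 34 = 2.

22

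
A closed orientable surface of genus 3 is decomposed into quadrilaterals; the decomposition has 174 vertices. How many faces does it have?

178

χ = 2 − 2·3 = -4, and every face is a square so 4F = 2E.
V − E + F = -4 with E = 4F/2 gives 174 − (4/2 − 1)·F = -4, so F = 178 and E = 356.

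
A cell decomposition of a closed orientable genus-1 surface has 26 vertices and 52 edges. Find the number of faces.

26

For a closed orientable surface of genus 1, χ = 2 − 2·1 = 0.
F = 0 − V + E = 0 − 26 + 52 = 26.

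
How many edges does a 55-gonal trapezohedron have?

220

The n-trapezohedron (dual of the n-antiprism) has V = 2·55 + 2 = 112, E = 4·55 = 220, F = 2·55 = 110.
Check: V − E + F = 112 − 220 + 110 = 2.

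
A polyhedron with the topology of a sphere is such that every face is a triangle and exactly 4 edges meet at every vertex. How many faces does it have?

8

Each face has 3 edges and each edge borders two faces, so 2E = 3F.
Each vertex has degree 4, so 4V = 2E and hence V = 3F/4.
Euler: V − E + F = 2 ⇒ (3F/4) − (3F/2) + F = 2.
Multiply by 8: (6 − 12 + 8)F = 16, i.e. 2F = 16.
So F = 8, E = 3·8/2 = 12, V = 3·8/4 = 6.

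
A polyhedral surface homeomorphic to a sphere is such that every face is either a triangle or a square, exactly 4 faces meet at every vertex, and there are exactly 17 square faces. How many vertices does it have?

23

Let x be the number of triangles; then F = 17 + x.
Edge–face incidences: 2E = 4·17 + 3·x = 68 + 3x.
Every vertex has degree 4, so 4V = 2E.
Euler: V − E + F = 2 ⇒ (2E)/4 − E + (17 + x) = 2.
Multiply by 8: 2·(2E) − 4·(2E) + 8·(17 + x) = 16, i.e. 136 + 8x − 2·(68 + 3x) = 16.
Collecting terms: 2x = 16, so x = 8.
Then 2E = 68 + 3·8 = 92, so E = 46, V = 2E/4 = 23, F = 17 + 8 = 25.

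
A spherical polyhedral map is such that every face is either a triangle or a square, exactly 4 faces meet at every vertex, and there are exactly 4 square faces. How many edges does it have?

Let x be the number of triangles; then F = 4 + x.
Edge–face incidences: 2E = 4·4 + 3·x = 16 + 3x.
Every vertex has degree 4, so 4V = 2E.
Euler: V − E + F = 2 ⇒ (2E)/4 − E + (4 + x) = 2.
Multiply by 8: 2·(2E) − 4·(2E) + 8·(4 + x) = 16, i.e. 32 + 8x − 2·(16 + 3x) = 16.
Collecting terms: 2x = 16, so x = 8.
Then 2E = 16 + 3·8 = 40, so E = 20, V = 2E/4 = 10, F = 4 + 8 = 12.

20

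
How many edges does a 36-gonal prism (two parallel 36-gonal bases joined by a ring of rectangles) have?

108

A prism on an n-gon has two n-gon bases and n rectangular sides: V = 2·36 = 72, E = 3·36 = 108, F = 36 + 2 = 38.
Check: V − E + F = 72 − 108 + 38 = 2.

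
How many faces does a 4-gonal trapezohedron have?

8

The n-trapezohedron (dual of the n-antiprism) has V = 2·4 + 2 = 10, E = 4·4 = 16, F = 2·4 = 8.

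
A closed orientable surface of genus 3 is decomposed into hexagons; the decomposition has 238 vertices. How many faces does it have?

χ = 2 − 2·3 = -4, and every face is a hexagon so 6F = 2E.
V − E + F = -4 with E = 6F/2 gives 238 − (6/2 − 1)·F = -4, so F = 121 and E = 363.

121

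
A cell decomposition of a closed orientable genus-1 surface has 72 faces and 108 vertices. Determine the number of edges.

For a closed orientable surface of genus 1, χ = 2 − 2·1 = 0.
E = V + F − (0) = 108 + 72 − (0) = 180.

180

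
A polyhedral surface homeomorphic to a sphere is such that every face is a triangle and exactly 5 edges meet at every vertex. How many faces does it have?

Each face has 3 edges and each edge borders two faces, so 2E = 3F.
Each vertex has degree 5, so 5V = 2E and hence V = 3F/5.
Euler: V − E + F = 2 ⇒ (3F/5) − (3F/2) + F = 2.
Multiply by 10: (6 − 15 + 10)F = 20, i.e. 1F = 20.
So F = 20, E = 3·20/2 = 30, V = 3·20/5 = 12.

20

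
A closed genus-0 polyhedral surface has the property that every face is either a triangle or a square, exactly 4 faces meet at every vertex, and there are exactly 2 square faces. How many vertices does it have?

Let x be the number of triangles; then F = 2 + x.
Edge–face incidences: 2E = 4·2 + 3·x = 8 + 3x.
Every vertex has degree 4, so 4V = 2E.
Euler: V − E + F = 2 ⇒ (2E)/4 − E + (2 + x) = 2.
Multiply by 8: 2·(2E) − 4·(2E) + 8·(2 + x) = 16, i.e. 16 + 8x − 2·(8 + 3x) = 16.
Collecting terms: 2x = 16, so x = 8.
Then 2E = 8 + 3·8 = 32, so E = 16, V = 2E/4 = 8, F = 2 + 8 = 10.

8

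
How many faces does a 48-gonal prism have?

50

A prism on an n-gon has two n-gon bases and n rectangular sides: V = 2·48 = 96, E = 3·48 = 144, F = 48 + 2 = 50.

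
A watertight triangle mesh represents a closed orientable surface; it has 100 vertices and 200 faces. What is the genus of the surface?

1

Every face is a triangle, so 2E = 3·200 = 600, giving E = 300.
χ = V − E + F = 100 − 300 + 200 = 0.
For a closed orientable surface χ = 2 − 2g, so g = (2 − (0))/2 = 1.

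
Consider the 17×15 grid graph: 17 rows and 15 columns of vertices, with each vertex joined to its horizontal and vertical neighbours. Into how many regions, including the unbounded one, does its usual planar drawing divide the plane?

225

The grid has V = 17·15 = 255 vertices and E = 17·14 + 15·16 = 478 edges.
F = 2 − V + E = 2 − 255 + 478 = 225.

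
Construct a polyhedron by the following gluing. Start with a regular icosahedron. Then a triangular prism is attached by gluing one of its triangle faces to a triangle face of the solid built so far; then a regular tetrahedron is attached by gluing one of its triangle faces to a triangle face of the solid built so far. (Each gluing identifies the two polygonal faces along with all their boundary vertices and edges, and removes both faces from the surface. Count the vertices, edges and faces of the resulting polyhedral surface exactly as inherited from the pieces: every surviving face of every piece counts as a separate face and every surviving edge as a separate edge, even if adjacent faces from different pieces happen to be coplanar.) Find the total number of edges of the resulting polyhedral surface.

A regular icosahedron: V=12, E=30, F=20.
Attach a triangular prism (V=6, E=9, F=5) along a 3-gon: merge 3 vertices and 3 edges, delete both glued faces → V=15, E=36, F=23.
Attach a regular tetrahedron (V=4, E=6, F=4) along a 3-gon: merge 3 vertices and 3 edges, delete both glued faces → V=16, E=39, F=25.
Check: V − E + F = 16 − 39 + 25 = 2.

39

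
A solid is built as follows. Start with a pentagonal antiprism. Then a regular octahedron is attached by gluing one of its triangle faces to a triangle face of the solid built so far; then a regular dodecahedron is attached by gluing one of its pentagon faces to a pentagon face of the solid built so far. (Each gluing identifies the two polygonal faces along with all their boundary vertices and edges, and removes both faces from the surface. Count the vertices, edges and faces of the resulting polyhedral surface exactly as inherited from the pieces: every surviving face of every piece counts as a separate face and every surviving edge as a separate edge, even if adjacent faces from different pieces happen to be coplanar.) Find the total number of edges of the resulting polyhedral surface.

54

A pentagonal antiprism: V=10, E=20, F=12.
Attach a regular octahedron (V=6, E=12, F=8) along a 3-gon: merge 3 vertices and 3 edges, delete both glued faces → V=13, E=29, F=18.
Attach a regular dodecahedron (V=20, E=30, F=12) along a 5-gon: merge 5 vertices and 5 edges, delete both glued faces → V=28, E=54, F=28.
Check: V − E + F = 28 − 54 + 28 = 2.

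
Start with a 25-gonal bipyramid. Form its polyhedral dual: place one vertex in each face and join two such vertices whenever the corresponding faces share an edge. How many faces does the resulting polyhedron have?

27

The base solid has V = 27, E = 75, F = 50.
The dual swaps V and F and preserves E: V′ = F = 50, E′ = E = 75, F′ = V = 27.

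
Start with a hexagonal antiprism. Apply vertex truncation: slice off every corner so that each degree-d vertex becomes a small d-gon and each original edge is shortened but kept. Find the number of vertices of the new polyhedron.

The base solid has V = 12, E = 24, F = 14.
Truncation replaces each original edge-end by a new vertex, so V′ = 2E = 48.
Each original edge survives, and each old vertex of degree d contributes d new edges; summing degrees gives Σd = 2E, so E′ = E + 2E = 3E = 72.
Each original face survives and each original vertex becomes one new face: F′ = F + V = 26.

48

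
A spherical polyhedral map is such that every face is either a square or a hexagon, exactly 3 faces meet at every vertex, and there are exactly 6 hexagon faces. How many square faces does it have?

Let x be the number of squares; then F = 6 + x.
Edge–face incidences: 2E = 6·6 + 4·x = 36 + 4x.
Every vertex has degree 3, so 3V = 2E.
Euler: V − E + F = 2 ⇒ (2E)/3 − E + (6 + x) = 2.
Multiply by 6: 2·(2E) − 3·(2E) + 6·(6 + x) = 12, i.e. 36 + 6x − (36 + 4x) = 12.
Collecting terms: 2x = 12, so x = 6.
Then 2E = 36 + 4·6 = 60, so E = 30, V = 2E/3 = 20, F = 6 + 6 = 12.

6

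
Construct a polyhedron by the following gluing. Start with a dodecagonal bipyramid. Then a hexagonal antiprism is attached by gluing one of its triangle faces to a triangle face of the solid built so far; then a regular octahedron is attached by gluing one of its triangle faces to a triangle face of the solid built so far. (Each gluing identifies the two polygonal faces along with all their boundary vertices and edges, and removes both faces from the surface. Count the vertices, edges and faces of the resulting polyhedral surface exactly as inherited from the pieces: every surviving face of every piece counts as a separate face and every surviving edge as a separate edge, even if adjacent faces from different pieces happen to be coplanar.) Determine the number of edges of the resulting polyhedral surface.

66

A dodecagonal bipyramid: V=14, E=36, F=24.
Attach a hexagonal antiprism (V=12, E=24, F=14) along a 3-gon: merge 3 vertices and 3 edges, delete both glued faces → V=23, E=57, F=36.
Attach a regular octahedron (V=6, E=12, F=8) along a 3-gon: merge 3 vertices and 3 edges, delete both glued faces → V=26, E=66, F=42.
Check: V − E + F = 26 − 66 + 42 = 2.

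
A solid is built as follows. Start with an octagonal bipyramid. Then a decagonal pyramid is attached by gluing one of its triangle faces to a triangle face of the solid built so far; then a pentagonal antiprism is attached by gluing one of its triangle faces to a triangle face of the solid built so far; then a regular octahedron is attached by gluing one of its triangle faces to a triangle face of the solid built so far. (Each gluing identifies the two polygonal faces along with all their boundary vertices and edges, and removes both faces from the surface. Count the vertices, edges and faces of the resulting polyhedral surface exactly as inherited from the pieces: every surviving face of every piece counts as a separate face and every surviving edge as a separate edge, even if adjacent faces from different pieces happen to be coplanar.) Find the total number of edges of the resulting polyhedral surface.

67

An octagonal bipyramid: V=10, E=24, F=16.
Attach a decagonal pyramid (V=11, E=20, F=11) along a 3-gon: merge 3 vertices and 3 edges, delete both glued faces → V=18, E=41, F=25.
Attach a pentagonal antiprism (V=10, E=20, F=12) along a 3-gon: merge 3 vertices and 3 edges, delete both glued faces → V=25, E=58, F=35.
Attach a regular octahedron (V=6, E=12, F=8) along a 3-gon: merge 3 vertices and 3 edges, delete both glued faces → V=28, E=67, F=41.
Check: V − E + F = 28 − 67 + 41 = 2.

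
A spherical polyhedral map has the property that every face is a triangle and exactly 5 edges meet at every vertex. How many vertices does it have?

12

Each face has 3 edges and each edge borders two faces, so 2E = 3F.
Each vertex has degree 5, so 5V = 2E and hence V = 3F/5.
Euler: V − E + F = 2 ⇒ (3F/5) − (3F/2) + F = 2.
Multiply by 10: (6 − 15 + 10)F = 20, i.e. 1F = 20.
So F = 20, E = 3·20/2 = 30, V = 3·20/5 = 12.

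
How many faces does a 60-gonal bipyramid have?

A bipyramid over an n-gon has 2n triangular faces and n + 2 vertices: V = 60 + 2 = 62, E = 3·60 = 180, F = 2·60 = 120.
Check: V − E + F = 62 − 180 + 120 = 2.

120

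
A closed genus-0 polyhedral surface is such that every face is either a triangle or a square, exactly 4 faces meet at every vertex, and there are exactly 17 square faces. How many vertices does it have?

Let x be the number of triangles; then F = 17 + x.
Edge–face incidences: 2E = 4·17 + 3·x = 68 + 3x.
Every vertex has degree 4, so 4V = 2E.
Euler: V − E + F = 2 ⇒ (2E)/4 − E + (17 + x) = 2.
Multiply by 8: 2·(2E) − 4·(2E) + 8·(17 + x) = 16, i.e. 136 + 8x − 2·(68 + 3x) = 16.
Collecting terms: 2x = 16, so x = 8.
Then 2E = 68 + 3·8 = 92, so E = 46, V = 2E/4 = 23, F = 17 + 8 = 25.

23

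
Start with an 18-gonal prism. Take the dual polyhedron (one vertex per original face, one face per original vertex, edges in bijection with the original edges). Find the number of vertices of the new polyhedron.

20

The base solid has V = 36, E = 54, F = 20.
The dual swaps V and F and preserves E: V′ = F = 20, E′ = E = 54, F′ = V = 36.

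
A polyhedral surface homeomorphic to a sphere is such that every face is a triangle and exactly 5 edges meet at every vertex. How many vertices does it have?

Each face has 3 edges and each edge borders two faces, so 2E = 3F.
Each vertex has degree 5, so 5V = 2E and hence V = 3F/5.
Euler: V − E + F = 2 ⇒ (3F/5) − (3F/2) + F = 2.
Multiply by 10: (6 − 15 + 10)F = 20, i.e. 1F = 20.
So F = 20, E = 3·20/2 = 30, V = 3·20/5 = 12.

12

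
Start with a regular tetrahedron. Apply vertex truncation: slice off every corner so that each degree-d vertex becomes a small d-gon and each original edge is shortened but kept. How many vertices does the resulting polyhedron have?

12

The base solid has V = 4, E = 6, F = 4.
Truncation replaces each original edge-end by a new vertex, so V′ = 2E = 12.
Each original edge survives, and each old vertex of degree d contributes d new edges; summing degrees gives Σd = 2E, so E′ = E + 2E = 3E = 18.
Each original face survives and each original vertex becomes one new face: F′ = F + V = 8.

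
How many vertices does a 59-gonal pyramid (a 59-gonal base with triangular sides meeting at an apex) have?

A pyramid on an n-gon base has one n-gon and n triangles: V = 59 + 1 = 60, E = 2·59 = 118, F = 59 + 1 = 60.

60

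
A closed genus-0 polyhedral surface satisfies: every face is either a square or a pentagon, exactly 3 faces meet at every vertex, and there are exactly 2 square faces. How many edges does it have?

24

Let x be the number of pentagons; then F = 2 + x.
Edge–face incidences: 2E = 4·2 + 5·x = 8 + 5x.
Every vertex has degree 3, so 3V = 2E.
Euler: V − E + F = 2 ⇒ (2E)/3 − E + (2 + x) = 2.
Multiply by 6: 2·(2E) − 3·(2E) + 6·(2 + x) = 12, i.e. 12 + 6x − (8 + 5x) = 12.
Collecting terms: x + 4 = 12, so x = 8.
Then 2E = 8 + 5·8 = 48, so E = 24, V = 2E/3 = 16, F = 2 + 8 = 10.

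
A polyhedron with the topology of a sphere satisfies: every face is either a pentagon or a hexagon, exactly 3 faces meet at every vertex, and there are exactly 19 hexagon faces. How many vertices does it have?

Let x be the number of pentagons; then F = 19 + x.
Edge–face incidences: 2E = 6·19 + 5·x = 114 + 5x.
Every vertex has degree 3, so 3V = 2E.
Euler: V − E + F = 2 ⇒ (2E)/3 − E + (19 + x) = 2.
Multiply by 6: 2·(2E) − 3·(2E) + 6·(19 + x) = 12, i.e. 114 + 6x − (114 + 5x) = 12.
Collecting terms: x = 12.
Then 2E = 114 + 5·12 = 174, so E = 87, V = 2E/3 = 58, F = 19 + 12 = 31.

58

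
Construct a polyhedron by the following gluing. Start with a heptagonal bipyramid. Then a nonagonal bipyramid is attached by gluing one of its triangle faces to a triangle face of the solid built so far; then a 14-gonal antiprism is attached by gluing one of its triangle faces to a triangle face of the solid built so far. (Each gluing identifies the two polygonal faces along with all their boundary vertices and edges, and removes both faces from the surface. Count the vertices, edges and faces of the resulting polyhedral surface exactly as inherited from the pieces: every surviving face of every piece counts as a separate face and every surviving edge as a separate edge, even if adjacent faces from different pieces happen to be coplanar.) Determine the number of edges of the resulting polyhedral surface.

A heptagonal bipyramid: V=9, E=21, F=14.
Attach a nonagonal bipyramid (V=11, E=27, F=18) along a 3-gon: merge 3 vertices and 3 edges, delete both glued faces → V=17, E=45, F=30.
Attach a 14-gonal antiprism (V=28, E=56, F=30) along a 3-gon: merge 3 vertices and 3 edges, delete both glued faces → V=42, E=98, F=58.
Check: V − E + F = 42 − 98 + 58 = 2.

98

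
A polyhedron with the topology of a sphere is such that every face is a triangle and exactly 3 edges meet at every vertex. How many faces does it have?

4

Each face has 3 edges and each edge borders two faces, so 2E = 3F.
Each vertex has degree 3, so 3V = 2E and hence V = 3F/3.
Euler: V − E + F = 2 ⇒ (3F/3) − (3F/2) + F = 2.
Multiply by 6: (6 − 9 + 6)F = 12, i.e. 3F = 12.
So F = 4, E = 3·4/2 = 6, V = 3·4/3 = 4.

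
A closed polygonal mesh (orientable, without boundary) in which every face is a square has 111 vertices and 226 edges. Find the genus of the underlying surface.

Every face is a square and each edge borders two faces, so 4F = 2·226, giving F = 113.
χ = V − E + F = 111 − 226 + 113 = -2.
For a closed orientable surface χ = 2 − 2g, so g = (2 − (-2))/2 = 2.

2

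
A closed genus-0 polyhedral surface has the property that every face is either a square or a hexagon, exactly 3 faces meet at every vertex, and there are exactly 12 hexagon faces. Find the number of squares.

Let x be the number of squares; then F = 12 + x.
Edge–face incidences: 2E = 6·12 + 4·x = 72 + 4x.
Every vertex has degree 3, so 3V = 2E.
Euler: V − E + F = 2 ⇒ (2E)/3 − E + (12 + x) = 2.
Multiply by 6: 2·(2E) − 3·(2E) + 6·(12 + x) = 12, i.e. 72 + 6x − (72 + 4x) = 12.
Collecting terms: 2x = 12, so x = 6.
Then 2E = 72 + 4·6 = 96, so E = 48, V = 2E/3 = 32, F = 12 + 6 = 18.

6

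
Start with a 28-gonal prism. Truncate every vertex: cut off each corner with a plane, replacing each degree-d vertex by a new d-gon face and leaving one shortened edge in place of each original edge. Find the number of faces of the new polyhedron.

86

The base solid has V = 56, E = 84, F = 30.
Truncation replaces each original edge-end by a new vertex, so V′ = 2E = 168.
Each original edge survives, and each old vertex of degree d contributes d new edges; summing degrees gives Σd = 2E, so E′ = E + 2E = 3E = 252.
Each original face survives and each original vertex becomes one new face: F′ = F + V = 86.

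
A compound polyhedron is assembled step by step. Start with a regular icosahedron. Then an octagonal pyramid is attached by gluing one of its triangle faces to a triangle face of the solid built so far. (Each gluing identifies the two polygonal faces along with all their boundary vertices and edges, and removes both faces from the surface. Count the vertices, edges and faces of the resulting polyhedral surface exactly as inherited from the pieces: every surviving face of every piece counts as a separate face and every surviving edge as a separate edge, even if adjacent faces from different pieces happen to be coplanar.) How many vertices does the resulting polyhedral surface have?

A regular icosahedron: V=12, E=30, F=20.
Attach an octagonal pyramid (V=9, E=16, F=9) along a 3-gon: merge 3 vertices and 3 edges, delete both glued faces → V=18, E=43, F=27.
Check: V − E + F = 18 − 43 + 27 = 2.

18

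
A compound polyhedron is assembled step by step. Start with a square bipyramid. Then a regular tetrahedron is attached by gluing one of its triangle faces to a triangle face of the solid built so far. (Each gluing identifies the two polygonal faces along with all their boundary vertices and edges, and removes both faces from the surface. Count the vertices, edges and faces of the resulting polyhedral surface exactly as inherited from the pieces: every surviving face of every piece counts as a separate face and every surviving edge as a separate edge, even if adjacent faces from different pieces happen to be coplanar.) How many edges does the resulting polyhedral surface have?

A square bipyramid: V=6, E=12, F=8.
Attach a regular tetrahedron (V=4, E=6, F=4) along a 3-gon: merge 3 vertices and 3 edges, delete both glued faces → V=7, E=15, F=10.
Check: V − E + F = 7 − 15 + 10 = 2.

15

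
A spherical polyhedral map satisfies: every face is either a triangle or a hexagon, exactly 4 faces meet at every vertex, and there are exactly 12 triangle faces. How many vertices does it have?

Let x be the number of hexagons; then F = 12 + x.
Edge–face incidences: 2E = 3·12 + 6·x = 36 + 6x.
Every vertex has degree 4, so 4V = 2E.
Euler: V − E + F = 2 ⇒ (2E)/4 − E + (12 + x) = 2.
Multiply by 8: 2·(2E) − 4·(2E) + 8·(12 + x) = 16, i.e. 96 + 8x − 2·(36 + 6x) = 16.
Collecting terms: −4x + 24 = 16, so −4x = −8, so x = 2.
Then 2E = 36 + 6·2 = 48, so E = 24, V = 2E/4 = 12, F = 12 + 2 = 14.

12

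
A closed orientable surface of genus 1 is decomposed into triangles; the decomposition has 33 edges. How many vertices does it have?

11

χ = 2 − 2·1 = 0, and every face is a triangle so 3F = 2E.
F = 2E/3 = 22. Then V = 0 + E − F = 0 + 33 − 22 = 11.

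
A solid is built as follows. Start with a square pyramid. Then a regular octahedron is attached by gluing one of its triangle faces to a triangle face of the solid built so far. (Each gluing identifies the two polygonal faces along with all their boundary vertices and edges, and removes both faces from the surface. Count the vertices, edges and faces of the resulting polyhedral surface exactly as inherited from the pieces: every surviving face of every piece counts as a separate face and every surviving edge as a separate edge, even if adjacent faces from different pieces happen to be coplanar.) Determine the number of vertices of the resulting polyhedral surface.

A square pyramid: V=5, E=8, F=5.
Attach a regular octahedron (V=6, E=12, F=8) along a 3-gon: merge 3 vertices and 3 edges, delete both glued faces → V=8, E=17, F=11.
Check: V − E + F = 8 − 17 + 11 = 2.

8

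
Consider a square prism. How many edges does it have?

12

A prism on an n-gon has two n-gon bases and n rectangular sides: V = 2·4 = 8, E = 3·4 = 12, F = 4 + 2 = 6.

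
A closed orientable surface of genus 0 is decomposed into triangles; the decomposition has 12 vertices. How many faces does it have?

χ = 2 − 2·0 = 2, and every face is a triangle so 3F = 2E.
V − E + F = 2 with E = 3F/2 gives 12 − (3/2 − 1)·F = 2, so F = 20 and E = 30.

20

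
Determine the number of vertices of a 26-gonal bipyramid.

A bipyramid over an n-gon has 2n triangular faces and n + 2 vertices: V = 26 + 2 = 28, E = 3·26 = 78, F = 2·26 = 52.

28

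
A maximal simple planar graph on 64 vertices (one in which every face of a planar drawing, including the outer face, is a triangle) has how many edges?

In a plane triangulation 3F = 2E and V − E + F = 2, so E = 3V − 6 = 3·64 − 6 = 186.

186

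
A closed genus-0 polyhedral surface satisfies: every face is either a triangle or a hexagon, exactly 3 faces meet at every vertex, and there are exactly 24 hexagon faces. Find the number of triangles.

4

Let x be the number of triangles; then F = 24 + x.
Edge–face incidences: 2E = 6·24 + 3·x = 144 + 3x.
Every vertex has degree 3, so 3V = 2E.
Euler: V − E + F = 2 ⇒ (2E)/3 − E + (24 + x) = 2.
Multiply by 6: 2·(2E) − 3·(2E) + 6·(24 + x) = 12, i.e. 144 + 6x − (144 + 3x) = 12.
Collecting terms: 3x = 12, so x = 4.
Then 2E = 144 + 3·4 = 156, so E = 78, V = 2E/3 = 52, F = 24 + 4 = 28.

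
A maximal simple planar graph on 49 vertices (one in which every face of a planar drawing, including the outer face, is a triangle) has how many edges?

In a plane triangulation 3F = 2E and V − E + F = 2, so E = 3V − 6 = 3·49 − 6 = 141.

141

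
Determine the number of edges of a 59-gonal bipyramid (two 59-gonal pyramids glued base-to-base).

177

A bipyramid over an n-gon has 2n triangular faces and n + 2 vertices: V = 59 + 2 = 61, E = 3·59 = 177, F = 2·59 = 118.
Check: V − E + F = 61 − 177 + 118 = 2.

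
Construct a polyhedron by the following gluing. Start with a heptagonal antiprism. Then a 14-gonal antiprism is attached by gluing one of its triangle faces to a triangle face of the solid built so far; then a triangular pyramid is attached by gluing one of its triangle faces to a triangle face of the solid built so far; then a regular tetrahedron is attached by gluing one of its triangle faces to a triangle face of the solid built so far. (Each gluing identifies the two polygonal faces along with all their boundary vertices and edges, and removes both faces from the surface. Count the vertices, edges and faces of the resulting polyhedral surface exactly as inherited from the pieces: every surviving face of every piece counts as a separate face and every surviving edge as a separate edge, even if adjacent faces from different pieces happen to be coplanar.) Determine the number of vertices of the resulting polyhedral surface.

A heptagonal antiprism: V=14, E=28, F=16.
Attach a 14-gonal antiprism (V=28, E=56, F=30) along a 3-gon: merge 3 vertices and 3 edges, delete both glued faces → V=39, E=81, F=44.
Attach a triangular pyramid (V=4, E=6, F=4) along a 3-gon: merge 3 vertices and 3 edges, delete both glued faces → V=40, E=84, F=46.
Attach a regular tetrahedron (V=4, E=6, F=4) along a 3-gon: merge 3 vertices and 3 edges, delete both glued faces → V=41, E=87, F=48.
Check: V − E + F = 41 − 87 + 48 = 2.

41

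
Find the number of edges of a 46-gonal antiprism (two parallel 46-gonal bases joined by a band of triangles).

An antiprism on an n-gon has two n-gon caps and 2n triangles: V = 2·46 = 92, E = 4·46 = 184, F = 2·46 + 2 = 94.

184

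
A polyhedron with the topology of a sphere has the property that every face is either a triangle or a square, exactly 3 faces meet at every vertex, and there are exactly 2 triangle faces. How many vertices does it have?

6

Let x be the number of squares; then F = 2 + x.
Edge–face incidences: 2E = 3·2 + 4·x = 6 + 4x.
Every vertex has degree 3, so 3V = 2E.
Euler: V − E + F = 2 ⇒ (2E)/3 − E + (2 + x) = 2.
Multiply by 6: 2·(2E) − 3·(2E) + 6·(2 + x) = 12, i.e. 12 + 6x − (6 + 4x) = 12.
Collecting terms: 2x + 6 = 12, so 2x = 6, so x = 3.
Then 2E = 6 + 4·3 = 18, so E = 9, V = 2E/3 = 6, F = 2 + 3 = 5.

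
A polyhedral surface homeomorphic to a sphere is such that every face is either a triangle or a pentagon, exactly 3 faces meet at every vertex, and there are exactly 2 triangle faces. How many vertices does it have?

Let x be the number of pentagons; then F = 2 + x.
Edge–face incidences: 2E = 3·2 + 5·x = 6 + 5x.
Every vertex has degree 3, so 3V = 2E.
Euler: V − E + F = 2 ⇒ (2E)/3 − E + (2 + x) = 2.
Multiply by 6: 2·(2E) − 3·(2E) + 6·(2 + x) = 12, i.e. 12 + 6x − (6 + 5x) = 12.
Collecting terms: x + 6 = 12, so x = 6.
Then 2E = 6 + 5·6 = 36, so E = 18, V = 2E/3 = 12, F = 2 + 6 = 8.

12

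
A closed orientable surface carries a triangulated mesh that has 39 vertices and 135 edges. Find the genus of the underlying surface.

4

Every face is a triangle and each edge borders two faces, so 3F = 2·135, giving F = 90.
χ = V − E + F = 39 − 135 + 90 = -6.
For a closed orientable surface χ = 2 − 2g, so g = (2 − (-6))/2 = 4.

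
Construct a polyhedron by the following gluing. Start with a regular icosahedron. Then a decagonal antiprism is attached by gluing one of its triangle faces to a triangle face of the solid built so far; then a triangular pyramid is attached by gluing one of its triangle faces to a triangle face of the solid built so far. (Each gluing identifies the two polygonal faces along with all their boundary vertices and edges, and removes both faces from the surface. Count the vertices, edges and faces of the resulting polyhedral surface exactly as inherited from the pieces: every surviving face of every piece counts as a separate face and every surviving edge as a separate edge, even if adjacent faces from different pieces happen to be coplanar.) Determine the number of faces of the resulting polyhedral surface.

A regular icosahedron: V=12, E=30, F=20.
Attach a decagonal antiprism (V=20, E=40, F=22) along a 3-gon: merge 3 vertices and 3 edges, delete both glued faces → V=29, E=67, F=40.
Attach a triangular pyramid (V=4, E=6, F=4) along a 3-gon: merge 3 vertices and 3 edges, delete both glued faces → V=30, E=70, F=42.
Check: V − E + F = 30 − 70 + 42 = 2.

42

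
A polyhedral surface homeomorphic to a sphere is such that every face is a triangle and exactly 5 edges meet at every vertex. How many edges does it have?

Each face has 3 edges and each edge borders two faces, so 2E = 3F.
Each vertex has degree 5, so 5V = 2E and hence V = 3F/5.
Euler: V − E + F = 2 ⇒ (3F/5) − (3F/2) + F = 2.
Multiply by 10: (6 − 15 + 10)F = 20, i.e. 1F = 20.
So F = 20, E = 3·20/2 = 30, V = 3·20/5 = 12.

30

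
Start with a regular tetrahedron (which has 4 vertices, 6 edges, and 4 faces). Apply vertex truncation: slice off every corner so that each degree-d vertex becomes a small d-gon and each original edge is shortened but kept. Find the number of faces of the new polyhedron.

8

Truncation replaces each original edge-end by a new vertex, so V′ = 2E = 12.
Each original edge survives, and each old vertex of degree d contributes d new edges; summing degrees gives Σd = 2E, so E′ = E + 2E = 3E = 18.
Each original face survives and each original vertex becomes one new face: F′ = F + V = 8.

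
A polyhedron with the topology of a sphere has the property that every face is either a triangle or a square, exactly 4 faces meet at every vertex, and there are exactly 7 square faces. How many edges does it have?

26

Let x be the number of triangles; then F = 7 + x.
Edge–face incidences: 2E = 4·7 + 3·x = 28 + 3x.
Every vertex has degree 4, so 4V = 2E.
Euler: V − E + F = 2 ⇒ (2E)/4 − E + (7 + x) = 2.
Multiply by 8: 2·(2E) − 4·(2E) + 8·(7 + x) = 16, i.e. 56 + 8x − 2·(28 + 3x) = 16.
Collecting terms: 2x = 16, so x = 8.
Then 2E = 28 + 3·8 = 52, so E = 26, V = 2E/4 = 13, F = 7 + 8 = 15.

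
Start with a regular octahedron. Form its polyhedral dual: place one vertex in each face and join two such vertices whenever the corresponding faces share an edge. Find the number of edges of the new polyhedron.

The base solid has V = 6, E = 12, F = 8.
The dual swaps V and F and preserves E: V′ = F = 8, E′ = E = 12, F′ = V = 6.

12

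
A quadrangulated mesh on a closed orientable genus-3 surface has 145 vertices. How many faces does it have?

χ = 2 − 2·3 = -4, and every face is a square so 4F = 2E.
V − E + F = -4 with E = 4F/2 gives 145 − (4/2 − 1)·F = -4, so F = 149 and E = 298.

149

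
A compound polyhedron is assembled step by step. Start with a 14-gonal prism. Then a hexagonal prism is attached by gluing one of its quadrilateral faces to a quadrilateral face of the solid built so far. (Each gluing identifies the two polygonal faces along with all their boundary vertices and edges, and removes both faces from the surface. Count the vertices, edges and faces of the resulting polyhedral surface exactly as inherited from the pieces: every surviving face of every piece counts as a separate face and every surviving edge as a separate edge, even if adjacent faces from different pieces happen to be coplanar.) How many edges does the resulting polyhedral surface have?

A 14-gonal prism: V=28, E=42, F=16.
Attach a hexagonal prism (V=12, E=18, F=8) along a 4-gon: merge 4 vertices and 4 edges, delete both glued faces → V=36, E=56, F=22.
Check: V − E + F = 36 − 56 + 22 = 2.

56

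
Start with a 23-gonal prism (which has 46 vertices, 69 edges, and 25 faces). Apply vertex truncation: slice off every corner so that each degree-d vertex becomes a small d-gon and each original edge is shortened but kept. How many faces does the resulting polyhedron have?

Truncation replaces each original edge-end by a new vertex, so V′ = 2E = 138.
Each original edge survives, and each old vertex of degree d contributes d new edges; summing degrees gives Σd = 2E, so E′ = E + 2E = 3E = 207.
Each original face survives and each original vertex becomes one new face: F′ = F + V = 71.

71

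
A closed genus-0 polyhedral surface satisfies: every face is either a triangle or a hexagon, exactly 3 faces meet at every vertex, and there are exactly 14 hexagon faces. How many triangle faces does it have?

Let x be the number of triangles; then F = 14 + x.
Edge–face incidences: 2E = 6·14 + 3·x = 84 + 3x.
Every vertex has degree 3, so 3V = 2E.
Euler: V − E + F = 2 ⇒ (2E)/3 − E + (14 + x) = 2.
Multiply by 6: 2·(2E) − 3·(2E) + 6·(14 + x) = 12, i.e. 84 + 6x − (84 + 3x) = 12.
Collecting terms: 3x = 12, so x = 4.
Then 2E = 84 + 3·4 = 96, so E = 48, V = 2E/3 = 32, F = 14 + 4 = 18.

4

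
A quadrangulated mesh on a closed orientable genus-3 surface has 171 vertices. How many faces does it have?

χ = 2 − 2·3 = -4, and every face is a square so 4F = 2E.
V − E + F = -4 with E = 4F/2 gives 171 − (4/2 − 1)·F = -4, so F = 175 and E = 350.

175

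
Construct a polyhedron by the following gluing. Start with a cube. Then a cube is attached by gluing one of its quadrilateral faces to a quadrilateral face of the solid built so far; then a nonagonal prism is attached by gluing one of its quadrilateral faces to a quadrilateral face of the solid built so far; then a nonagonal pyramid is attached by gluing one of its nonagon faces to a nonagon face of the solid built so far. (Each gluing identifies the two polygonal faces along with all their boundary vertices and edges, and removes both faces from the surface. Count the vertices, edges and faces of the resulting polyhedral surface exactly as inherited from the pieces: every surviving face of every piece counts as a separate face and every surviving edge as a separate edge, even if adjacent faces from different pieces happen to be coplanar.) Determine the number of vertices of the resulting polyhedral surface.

27

A cube: V=8, E=12, F=6.
Attach a cube (V=8, E=12, F=6) along a 4-gon: merge 4 vertices and 4 edges, delete both glued faces → V=12, E=20, F=10.
Attach a nonagonal prism (V=18, E=27, F=11) along a 4-gon: merge 4 vertices and 4 edges, delete both glued faces → V=26, E=43, F=19.
Attach a nonagonal pyramid (V=10, E=18, F=10) along a 9-gon: merge 9 vertices and 9 edges, delete both glued faces → V=27, E=52, F=27.
Check: V − E + F = 27 − 52 + 27 = 2.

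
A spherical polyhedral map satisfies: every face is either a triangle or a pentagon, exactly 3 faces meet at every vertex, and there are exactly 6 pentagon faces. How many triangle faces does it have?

Let x be the number of triangles; then F = 6 + x.
Edge–face incidences: 2E = 5·6 + 3·x = 30 + 3x.
Every vertex has degree 3, so 3V = 2E.
Euler: V − E + F = 2 ⇒ (2E)/3 − E + (6 + x) = 2.
Multiply by 6: 2·(2E) − 3·(2E) + 6·(6 + x) = 12, i.e. 36 + 6x − (30 + 3x) = 12.
Collecting terms: 3x + 6 = 12, so 3x = 6, so x = 2.
Then 2E = 30 + 3·2 = 36, so E = 18, V = 2E/3 = 12, F = 6 + 2 = 8.

2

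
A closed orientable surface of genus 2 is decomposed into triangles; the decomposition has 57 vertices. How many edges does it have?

χ = 2 − 2·2 = -2, and every face is a triangle so 3F = 2E.
V − E + F = -2 with E = 3F/2 gives 57 − (3/2 − 1)·F = -2, so F = 118 and E = 177.

177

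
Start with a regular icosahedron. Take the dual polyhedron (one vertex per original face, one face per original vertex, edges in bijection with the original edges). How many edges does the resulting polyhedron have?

30

The base solid has V = 12, E = 30, F = 20.
The dual swaps V and F and preserves E: V′ = F = 20, E′ = E = 30, F′ = V = 12.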